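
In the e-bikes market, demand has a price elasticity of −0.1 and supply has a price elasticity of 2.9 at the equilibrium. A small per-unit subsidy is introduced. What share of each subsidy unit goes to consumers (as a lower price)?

For a small subsidy around the equilibrium, the benefit split depends on the relative slopes, which at a point are proportional to the elasticities.
Buyer share = εs/(εs + |εd|) = 2.9/(2.9 + 0.1) = 29/30; seller share = |εd|/(εs + |εd|) = 1/30.

Consumer share = 29/30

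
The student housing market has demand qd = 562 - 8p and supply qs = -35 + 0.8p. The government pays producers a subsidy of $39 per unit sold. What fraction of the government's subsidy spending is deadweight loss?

DWL / government spending = 39/131

Pre-subsidy: 562 - 8p = -35 + 0.8p gives p* = 2985/44, q* = 212/11.
With the subsidy, sellers receive ps = pb + 39 for each unit, where pb is the price buyers pay.
Supply in terms of pb becomes qs = -35 + 0.8(pb + 39) = -3.8 + 0.8pb. Setting this equal to demand: 562 - 8pb = -3.8 + 0.8pb, so pb = 2829/44.
Sellers receive ps = 2829/44 + 39 = 4545/44; q' = 562 − 8·(2829/44) = 524/11.
ΔCS = ½(212/11 + 524/11)(2985/44 − 2829/44) = 14352/121; ΔPS = ½(212/11 + 524/11)(4545/44 − 2985/44) = 143520/121.
Government spending = 39 × 524/11 = 20436/11.
DWL = ½ × 39 × (524/11 − 212/11) = 6084/11; fraction = (6084/11) / (20436/11) = 39/131.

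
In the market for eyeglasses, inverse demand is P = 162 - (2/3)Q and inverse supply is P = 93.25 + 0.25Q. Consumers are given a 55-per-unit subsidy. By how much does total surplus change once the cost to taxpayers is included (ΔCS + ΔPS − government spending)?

Net change in total surplus = -1650

Pre-subsidy: 162 - (2/3)Q = 93.25 + 0.25Q gives Q* = 75 and P* = 112.
With the rebate, buyers effectively pay Pb = Ps − 55, where Ps is the price sellers receive.
On the curves, Pb = 162 - (2/3)Q and Ps = 93.25 + 0.25Q; the wedge Ps − Pb = 55 gives 93.25 + 0.25Q − (162 - (2/3)Q) = 55, so Q' = 135.
Then Pb = 162 − (2/3)·135 = 72 and Ps = 93.25 + 0.25·135 = 127.
ΔCS = ½(75 + 135)(112 − 72) = 4200; ΔPS = ½(75 + 135)(127 − 112) = 1575.
Government spending = 55 × 135 = 7425.
Net change = 4200 + 1575 − 7425 = -1650. The loss equals the DWL triangle ½·55·60.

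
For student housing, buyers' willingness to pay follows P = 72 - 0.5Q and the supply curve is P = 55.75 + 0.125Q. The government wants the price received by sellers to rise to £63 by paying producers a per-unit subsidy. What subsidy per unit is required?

Required subsidy s = £20 per unit

At a seller price of 63, quantity supplied is -446 + 8·63 = 58.
Buyers absorb 58 only when they pay Pb = 72 − 0.5·58 = 43.
s = Ps − Pb = 63 − 43 = 20.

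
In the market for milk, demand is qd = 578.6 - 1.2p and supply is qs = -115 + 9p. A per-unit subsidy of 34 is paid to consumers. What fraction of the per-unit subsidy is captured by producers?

Pre-subsidy: 578.6 - 1.2p = -115 + 9p gives p* = 68, q* = 497.
With the rebate, buyers effectively pay pb = ps − 34, where ps is the price sellers receive.
Demand in terms of ps becomes qd = 578.6 − 1.2(ps − 34) = 619.4 - 1.2ps. Setting this equal to supply: 619.4 - 1.2ps = -115 + 9ps, so ps = 72.
Buyers pay pb = 72 − 34 = 38; q' = -115 + 9·72 = 533.
Buyers' price falls by p* − pb = 68 − 38 = 30; sellers' price rises by ps − p* = 72 − 68 = 4.
So producers capture 4/34 = 2/17 of each unit of subsidy.

Producer share = 2/17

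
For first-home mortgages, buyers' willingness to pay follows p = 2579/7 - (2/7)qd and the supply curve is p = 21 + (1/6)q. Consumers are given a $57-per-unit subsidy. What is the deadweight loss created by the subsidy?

Pre-subsidy: 2579/7 - (2/7)q = 21 + (1/6)q gives q* = 768 and p* = 149.
With the rebate, buyers effectively pay pb = ps − 57, where ps is the price sellers receive.
On the curves, pb = 2579/7 - (2/7)q and ps = 21 + (1/6)q; the wedge ps − pb = 57 gives 21 + (1/6)q − (2579/7 - (2/7)q) = 57, so q' = 894.
Then pb = 2579/7 − (2/7)·894 = 113 and ps = 21 + (1/6)·894 = 170.
The subsidy expands output by 894 − 768 = 126 past the efficient level; on those units the gap between marginal cost and willingness to pay runs from 0 up to 57.
DWL = ½ × 57 × 126 = 3591.

Deadweight loss = $3591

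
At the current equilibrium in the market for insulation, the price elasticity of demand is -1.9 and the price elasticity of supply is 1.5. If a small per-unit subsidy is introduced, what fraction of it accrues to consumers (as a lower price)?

Consumer share = 15/34

For a small subsidy around the equilibrium, the benefit split depends on the relative slopes, which at a point are proportional to the elasticities.
Buyer share = εs/(εs + |εd|) = 1.5/(1.5 + 1.9) = 15/34; seller share = |εd|/(εs + |εd|) = 19/34.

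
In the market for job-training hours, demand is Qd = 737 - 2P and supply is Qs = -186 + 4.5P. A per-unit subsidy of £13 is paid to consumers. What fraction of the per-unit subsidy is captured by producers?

Producer share = 4/13

Pre-subsidy: 737 - 2P = -186 + 4.5P gives P* = 142, Q* = 453.
With the rebate, buyers effectively pay Pb = Ps − 13, where Ps is the price sellers receive.
Demand in terms of Ps becomes Qd = 737 − 2(Ps − 13) = 763 - 2Ps. Setting this equal to supply: 763 - 2Ps = -186 + 4.5Ps, so Ps = 146.
Buyers pay Pb = 146 − 13 = 133; Q' = -186 + 4.5·146 = 471.
Buyers' price falls by P* − Pb = 142 − 133 = 9; sellers' price rises by Ps − P* = 146 − 142 = 4.
So producers capture 4/13 = 4/13 of each unit of subsidy.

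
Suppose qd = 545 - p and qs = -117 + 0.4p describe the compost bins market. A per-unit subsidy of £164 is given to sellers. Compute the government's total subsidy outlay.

Pre-subsidy: 545 - p = -117 + 0.4p gives p* = 3310/7, q* = 505/7.
With the subsidy, sellers receive ps = pb + 164 for each unit, where pb is the price buyers pay.
Supply in terms of pb becomes qs = -117 + 0.4(pb + 164) = -51.4 + 0.4pb. Setting this equal to demand: 545 - pb = -51.4 + 0.4pb, so pb = 426.
Sellers receive ps = 426 + 164 = 590; q' = 545 − 1·426 = 119.
Government outlay = subsidy × quantity = 164 × 119 = 19516.

Government cost = £19516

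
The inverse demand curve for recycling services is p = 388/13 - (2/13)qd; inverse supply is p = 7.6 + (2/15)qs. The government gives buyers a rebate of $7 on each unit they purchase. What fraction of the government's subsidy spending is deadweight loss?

Pre-subsidy: 388/13 - (2/13)q = 7.6 + (2/15)q gives q* = 2169/28 and p* = 251/14.
With the rebate, buyers effectively pay pb = ps − 7, where ps is the price sellers receive.
On the curves, pb = 388/13 - (2/13)q and ps = 7.6 + (2/15)q; the wedge ps − pb = 7 gives 7.6 + (2/15)q − (388/13 - (2/13)q) = 7, so q' = 5703/56.
Then pb = 388/13 − (2/13)·(5703/56) = 397/28 and ps = 7.6 + (2/15)·(5703/56) = 593/28.
ΔCS = ½(2169/28 + 5703/56)(251/14 − 397/28) = 150615/448; ΔPS = ½(2169/28 + 5703/56)(593/28 − 251/14) = 130533/448.
Government spending = 7 × 5703/56 = 712.875.
DWL = ½ × 7 × (5703/56 − 2169/28) = 85.3125; fraction = 85.3125 / 712.875 = 455/3802.

DWL / government spending = 455/3802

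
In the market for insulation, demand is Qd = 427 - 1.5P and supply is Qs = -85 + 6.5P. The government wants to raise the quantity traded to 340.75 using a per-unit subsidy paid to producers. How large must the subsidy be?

At Q = 340.75, invert demand for the buyer price: Pb = (427 − 340.75)/1.5 = 57.5; invert supply for the seller price: Ps = (340.75 − (-85))/6.5 = 65.5.
The subsidy must fill the gap: s = Ps − Pb = 65.5 − 57.5 = 8.

Required subsidy s = 8 per unit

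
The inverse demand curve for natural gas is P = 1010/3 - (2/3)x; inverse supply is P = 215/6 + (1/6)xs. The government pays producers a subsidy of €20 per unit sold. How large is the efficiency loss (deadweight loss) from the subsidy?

Deadweight loss = €240

Pre-subsidy: 1010/3 - (2/3)x = 215/6 + (1/6)x gives x* = 361 and P* = 96.
With the subsidy, sellers receive Ps = Pb + 20 for each unit, where Pb is the price buyers pay.
On the curves, Pb = 1010/3 - (2/3)x and Ps = 215/6 + (1/6)x; the wedge Ps − Pb = 20 gives 215/6 + (1/6)x − (1010/3 - (2/3)x) = 20, so x' = 385.
Then Pb = 1010/3 − (2/3)·385 = 80 and Ps = 215/6 + (1/6)·385 = 100.
The subsidy expands output by 385 − 361 = 24 past the efficient level; on those units the gap between marginal cost and willingness to pay runs from 0 up to 20.
DWL = ½ × 20 × 24 = 240.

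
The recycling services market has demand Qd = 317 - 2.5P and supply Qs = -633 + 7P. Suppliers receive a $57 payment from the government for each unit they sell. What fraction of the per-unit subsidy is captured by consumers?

Consumer share = 14/19

Pre-subsidy: 317 - 2.5P = -633 + 7P gives P* = 100, Q* = 67.
With the subsidy, sellers receive Ps = Pb + 57 for each unit, where Pb is the price buyers pay.
Supply in terms of Pb becomes Qs = -633 + 7(Pb + 57) = -234 + 7Pb. Setting this equal to demand: 317 - 2.5Pb = -234 + 7Pb, so Pb = 58.
Sellers receive Ps = 58 + 57 = 115; Q' = 317 − 2.5·58 = 172.
Buyers' price falls by P* − Pb = 100 − 58 = 42; sellers' price rises by Ps − P* = 115 − 100 = 15.
So consumers capture 42/57 = 14/19 of each unit of subsidy.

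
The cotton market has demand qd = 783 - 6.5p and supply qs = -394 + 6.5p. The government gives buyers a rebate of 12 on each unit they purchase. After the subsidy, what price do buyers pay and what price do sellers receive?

Pre-subsidy: 783 - 6.5p = -394 + 6.5p gives p* = 1177/13, q* = 194.5.
With the rebate, buyers effectively pay pb = ps − 12, where ps is the price sellers receive.
Demand in terms of ps becomes qd = 783 − 6.5(ps − 12) = 861 - 6.5ps. Setting this equal to supply: 861 - 6.5ps = -394 + 6.5ps, so ps = 1255/13.
Buyers pay pb = 1255/13 − 12 = 1099/13; q' = -394 + 6.5·(1255/13) = 233.5.

Buyers pay 1099/13; sellers receive 1255/13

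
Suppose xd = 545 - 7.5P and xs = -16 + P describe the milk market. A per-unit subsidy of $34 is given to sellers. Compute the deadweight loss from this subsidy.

Deadweight loss = $510

Pre-subsidy: 545 - 7.5P = -16 + P gives P* = 66, x* = 50.
With the subsidy, sellers receive Ps = Pb + 34 for each unit, where Pb is the price buyers pay.
Supply in terms of Pb becomes xs = -16 + 1(Pb + 34) = 18 + Pb. Setting this equal to demand: 545 - 7.5Pb = 18 + Pb, so Pb = 62.
Sellers receive Ps = 62 + 34 = 96; x' = 545 − 7.5·62 = 80.
The subsidy expands output by 80 − 50 = 30 past the efficient level; on those units the gap between marginal cost and willingness to pay runs from 0 up to 34.
DWL = ½ × 34 × 30 = 510.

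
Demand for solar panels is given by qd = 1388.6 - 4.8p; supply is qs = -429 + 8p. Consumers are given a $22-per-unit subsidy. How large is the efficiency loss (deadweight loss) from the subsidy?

Pre-subsidy: 1388.6 - 4.8p = -429 + 8p gives p* = 142, q* = 707.
With the rebate, buyers effectively pay pb = ps − 22, where ps is the price sellers receive.
Demand in terms of ps becomes qd = 1388.6 − 4.8(ps − 22) = 1494.2 - 4.8ps. Setting this equal to supply: 1494.2 - 4.8ps = -429 + 8ps, so ps = 150.25.
Buyers pay pb = 150.25 − 22 = 128.25; q' = -429 + 8·150.25 = 773.
The subsidy expands output by 773 − 707 = 66 past the efficient level; on those units the gap between marginal cost and willingness to pay runs from 0 up to 22.
DWL = ½ × 22 × 66 = 726.

Deadweight loss = $726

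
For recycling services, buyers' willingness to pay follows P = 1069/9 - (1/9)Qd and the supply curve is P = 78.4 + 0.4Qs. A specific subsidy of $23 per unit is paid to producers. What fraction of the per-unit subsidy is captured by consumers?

Pre-subsidy: 1069/9 - (1/9)Q = 78.4 + 0.4Q gives Q* = 79 and P* = 110.
With the subsidy, sellers receive Ps = Pb + 23 for each unit, where Pb is the price buyers pay.
On the curves, Pb = 1069/9 - (1/9)Q and Ps = 78.4 + 0.4Q; the wedge Ps − Pb = 23 gives 78.4 + 0.4Q − (1069/9 - (1/9)Q) = 23, so Q' = 124.
Then Pb = 1069/9 − (1/9)·124 = 105 and Ps = 78.4 + 0.4·124 = 128.
Buyers' price falls by P* − Pb = 110 − 105 = 5; sellers' price rises by Ps − P* = 128 − 110 = 18.
So consumers capture 5/23 = 5/23 of each unit of subsidy.

Consumer share = 5/23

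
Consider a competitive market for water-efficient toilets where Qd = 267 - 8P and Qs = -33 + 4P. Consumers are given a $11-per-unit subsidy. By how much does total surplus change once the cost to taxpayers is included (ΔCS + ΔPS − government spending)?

Pre-subsidy: 267 - 8P = -33 + 4P gives P* = 25, Q* = 67.
With the rebate, buyers effectively pay Pb = Ps − 11, where Ps is the price sellers receive.
Demand in terms of Ps becomes Qd = 267 − 8(Ps − 11) = 355 - 8Ps. Setting this equal to supply: 355 - 8Ps = -33 + 4Ps, so Ps = 97/3.
Buyers pay Pb = 97/3 − 11 = 64/3; Q' = -33 + 4·(97/3) = 289/3.
ΔCS = ½(67 + 289/3)(25 − 64/3) = 2695/9; ΔPS = ½(67 + 289/3)(97/3 − 25) = 5390/9.
Government spending = 11 × 289/3 = 3179/3.
Net change = 2695/9 + 5390/9 − 3179/3 = -484/3. The loss equals the DWL triangle ½·11·88/3.

Net change in total surplus = -484/3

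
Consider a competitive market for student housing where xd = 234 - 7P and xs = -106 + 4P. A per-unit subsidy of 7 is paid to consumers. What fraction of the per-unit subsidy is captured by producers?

Producer share = 7/11

Pre-subsidy: 234 - 7P = -106 + 4P gives P* = 340/11, x* = 194/11.
With the rebate, buyers effectively pay Pb = Ps − 7, where Ps is the price sellers receive.
Demand in terms of Ps becomes xd = 234 − 7(Ps − 7) = 283 - 7Ps. Setting this equal to supply: 283 - 7Ps = -106 + 4Ps, so Ps = 389/11.
Buyers pay Pb = 389/11 − 7 = 312/11; x' = -106 + 4·(389/11) = 390/11.
Buyers' price falls by P* − Pb = 340/11 − 312/11 = 28/11; sellers' price rises by Ps − P* = 389/11 − 340/11 = 49/11.
So producers capture (49/11)/7 = 7/11 of each unit of subsidy.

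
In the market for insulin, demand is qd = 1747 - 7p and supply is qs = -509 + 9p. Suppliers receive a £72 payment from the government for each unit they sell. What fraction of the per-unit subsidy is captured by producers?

Producer share = 0.4375

Pre-subsidy: 1747 - 7p = -509 + 9p gives p* = 141, q* = 760.
With the subsidy, sellers receive ps = pb + 72 for each unit, where pb is the price buyers pay.
Supply in terms of pb becomes qs = -509 + 9(pb + 72) = 139 + 9pb. Setting this equal to demand: 1747 - 7pb = 139 + 9pb, so pb = 100.5.
Sellers receive ps = 100.5 + 72 = 172.5; q' = 1747 − 7·100.5 = 1043.5.
Buyers' price falls by p* − pb = 141 − 100.5 = 40.5; sellers' price rises by ps − p* = 172.5 − 141 = 31.5.
So producers capture 31.5/72 = 0.4375 of each unit of subsidy.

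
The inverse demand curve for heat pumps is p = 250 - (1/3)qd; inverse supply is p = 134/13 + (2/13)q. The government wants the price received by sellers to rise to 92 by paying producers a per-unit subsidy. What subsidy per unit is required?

Required subsidy s = 19 per unit

At a seller price of 92, quantity supplied is -67 + 6.5·92 = 531.
Buyers absorb 531 only when they pay pb = 250 − (1/3)·531 = 73.
s = ps − pb = 92 − 73 = 19.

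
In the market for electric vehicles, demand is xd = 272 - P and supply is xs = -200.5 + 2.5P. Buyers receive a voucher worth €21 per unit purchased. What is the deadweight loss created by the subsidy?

Pre-subsidy: 272 - P = -200.5 + 2.5P gives P* = 135, x* = 137.
With the rebate, buyers effectively pay Pb = Ps − 21, where Ps is the price sellers receive.
Demand in terms of Ps becomes xd = 272 − 1(Ps − 21) = 293 - Ps. Setting this equal to supply: 293 - Ps = -200.5 + 2.5Ps, so Ps = 141.
Buyers pay Pb = 141 − 21 = 120; x' = -200.5 + 2.5·141 = 152.
The subsidy expands output by 152 − 137 = 15 past the efficient level; on those units the gap between marginal cost and willingness to pay runs from 0 up to 21.
DWL = ½ × 21 × 15 = 157.5.

Deadweight loss = €157.5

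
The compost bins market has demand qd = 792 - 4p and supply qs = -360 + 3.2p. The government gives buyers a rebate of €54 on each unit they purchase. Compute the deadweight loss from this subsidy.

Deadweight loss = €2592

Pre-subsidy: 792 - 4p = -360 + 3.2p gives p* = 160, q* = 152.
With the rebate, buyers effectively pay pb = ps − 54, where ps is the price sellers receive.
Demand in terms of ps becomes qd = 792 − 4(ps − 54) = 1008 - 4ps. Setting this equal to supply: 1008 - 4ps = -360 + 3.2ps, so ps = 190.
Buyers pay pb = 190 − 54 = 136; q' = -360 + 3.2·190 = 248.
The subsidy expands output by 248 − 152 = 96 past the efficient level; on those units the gap between marginal cost and willingness to pay runs from 0 up to 54.
DWL = ½ × 54 × 96 = 2592.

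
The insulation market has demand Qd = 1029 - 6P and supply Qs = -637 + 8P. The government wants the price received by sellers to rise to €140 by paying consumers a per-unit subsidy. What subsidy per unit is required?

Required subsidy s = €49 per unit

At a seller price of 140, quantity supplied is -637 + 8·140 = 483.
Buyers absorb 483 only when they pay Pb with 1029 − 6·Pb = 483, i.e. Pb = 91.
s = Ps − Pb = 140 − 91 = 49.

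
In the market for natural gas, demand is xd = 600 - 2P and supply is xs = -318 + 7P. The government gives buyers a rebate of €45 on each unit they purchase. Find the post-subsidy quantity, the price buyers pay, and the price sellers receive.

x' = 466; buyers pay €67; sellers receive €112

Pre-subsidy: 600 - 2P = -318 + 7P gives P* = 102, x* = 396.
With the rebate, buyers effectively pay Pb = Ps − 45, where Ps is the price sellers receive.
Demand in terms of Ps becomes xd = 600 − 2(Ps − 45) = 690 - 2Ps. Setting this equal to supply: 690 - 2Ps = -318 + 7Ps, so Ps = 112.
Buyers pay Pb = 112 − 45 = 67; x' = -318 + 7·112 = 466.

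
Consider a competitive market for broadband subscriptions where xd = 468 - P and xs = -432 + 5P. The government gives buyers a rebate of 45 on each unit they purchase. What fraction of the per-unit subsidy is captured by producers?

Producer share = 1/6

Pre-subsidy: 468 - P = -432 + 5P gives P* = 150, x* = 318.
With the rebate, buyers effectively pay Pb = Ps − 45, where Ps is the price sellers receive.
Demand in terms of Ps becomes xd = 468 − 1(Ps − 45) = 513 - Ps. Setting this equal to supply: 513 - Ps = -432 + 5Ps, so Ps = 157.5.
Buyers pay Pb = 157.5 − 45 = 112.5; x' = -432 + 5·157.5 = 355.5.
Buyers' price falls by P* − Pb = 150 − 112.5 = 37.5; sellers' price rises by Ps − P* = 157.5 − 150 = 7.5.
So producers capture 7.5/45 = 1/6 of each unit of subsidy.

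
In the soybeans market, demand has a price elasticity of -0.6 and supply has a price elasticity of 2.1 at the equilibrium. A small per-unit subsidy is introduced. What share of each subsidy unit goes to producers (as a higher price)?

Producer share = 2/9

For a small subsidy around the equilibrium, the benefit split depends on the relative slopes, which at a point are proportional to the elasticities.
Buyer share = εs/(εs + |εd|) = 2.1/(2.1 + 0.6) = 7/9; seller share = |εd|/(εs + |εd|) = 2/9.
So producers capture 2/9 of the subsidy.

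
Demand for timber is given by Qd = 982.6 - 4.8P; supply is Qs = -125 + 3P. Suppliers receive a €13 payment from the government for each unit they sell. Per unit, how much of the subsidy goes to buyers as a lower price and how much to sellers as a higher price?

Buyers gain €5 per unit; sellers gain €8 per unit

Pre-subsidy: 982.6 - 4.8P = -125 + 3P gives P* = 142, Q* = 301.
With the subsidy, sellers receive Ps = Pb + 13 for each unit, where Pb is the price buyers pay.
Supply in terms of Pb becomes Qs = -125 + 3(Pb + 13) = -86 + 3Pb. Setting this equal to demand: 982.6 - 4.8Pb = -86 + 3Pb, so Pb = 137.
Sellers receive Ps = 137 + 13 = 150; Q' = 982.6 − 4.8·137 = 325.
Buyers' price falls by P* − Pb = 142 − 137 = 5; sellers' price rises by Ps − P* = 150 − 142 = 8.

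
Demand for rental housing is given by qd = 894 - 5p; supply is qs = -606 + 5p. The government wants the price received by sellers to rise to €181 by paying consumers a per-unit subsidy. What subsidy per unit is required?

At a seller price of 181, quantity supplied is -606 + 5·181 = 299.
Buyers absorb 299 only when they pay pb with 894 − 5·pb = 299, i.e. pb = 119.
s = ps − pb = 181 − 119 = 62.

Required subsidy s = €62 per unit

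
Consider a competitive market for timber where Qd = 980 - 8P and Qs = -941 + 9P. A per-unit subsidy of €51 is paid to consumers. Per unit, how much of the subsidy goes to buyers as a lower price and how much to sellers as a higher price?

Buyers gain €27 per unit; sellers gain €24 per unit

Pre-subsidy: 980 - 8P = -941 + 9P gives P* = 113, Q* = 76.
With the rebate, buyers effectively pay Pb = Ps − 51, where Ps is the price sellers receive.
Demand in terms of Ps becomes Qd = 980 − 8(Ps − 51) = 1388 - 8Ps. Setting this equal to supply: 1388 - 8Ps = -941 + 9Ps, so Ps = 137.
Buyers pay Pb = 137 − 51 = 86; Q' = -941 + 9·137 = 292.
Buyers' price falls by P* − Pb = 113 − 86 = 27; sellers' price rises by Ps − P* = 137 − 113 = 24.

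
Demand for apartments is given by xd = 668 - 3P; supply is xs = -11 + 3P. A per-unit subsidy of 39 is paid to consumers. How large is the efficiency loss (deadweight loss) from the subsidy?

Deadweight loss = 1140.75

Pre-subsidy: 668 - 3P = -11 + 3P gives P* = 679/6, x* = 328.5.
With the rebate, buyers effectively pay Pb = Ps − 39, where Ps is the price sellers receive.
Demand in terms of Ps becomes xd = 668 − 3(Ps − 39) = 785 - 3Ps. Setting this equal to supply: 785 - 3Ps = -11 + 3Ps, so Ps = 398/3.
Buyers pay Pb = 398/3 − 39 = 281/3; x' = -11 + 3·(398/3) = 387.
The subsidy expands output by 387 − 328.5 = 58.5 past the efficient level; on those units the gap between marginal cost and willingness to pay runs from 0 up to 39.
DWL = ½ × 39 × 58.5 = 1140.75.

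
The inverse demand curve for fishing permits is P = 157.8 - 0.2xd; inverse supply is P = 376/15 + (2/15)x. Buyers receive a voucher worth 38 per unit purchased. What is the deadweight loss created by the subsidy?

Deadweight loss = 2166

Pre-subsidy: 157.8 - 0.2x = 376/15 + (2/15)x gives x* = 398.2 and P* = 78.16.
With the rebate, buyers effectively pay Pb = Ps − 38, where Ps is the price sellers receive.
On the curves, Pb = 157.8 - 0.2x and Ps = 376/15 + (2/15)x; the wedge Ps − Pb = 38 gives 376/15 + (2/15)x − (157.8 - 0.2x) = 38, so x' = 512.2.
Then Pb = 157.8 − 0.2·512.2 = 55.36 and Ps = 376/15 + (2/15)·512.2 = 93.36.
The subsidy expands output by 512.2 − 398.2 = 114 past the efficient level; on those units the gap between marginal cost and willingness to pay runs from 0 up to 38.
DWL = ½ × 38 × 114 = 2166.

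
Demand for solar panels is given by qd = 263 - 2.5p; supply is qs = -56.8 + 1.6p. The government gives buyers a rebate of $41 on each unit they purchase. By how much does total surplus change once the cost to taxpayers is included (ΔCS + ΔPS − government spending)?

Pre-subsidy: 263 - 2.5p = -56.8 + 1.6p gives p* = 78, q* = 68.
With the rebate, buyers effectively pay pb = ps − 41, where ps is the price sellers receive.
Demand in terms of ps becomes qd = 263 − 2.5(ps − 41) = 365.5 - 2.5ps. Setting this equal to supply: 365.5 - 2.5ps = -56.8 + 1.6ps, so ps = 103.
Buyers pay pb = 103 − 41 = 62; q' = -56.8 + 1.6·103 = 108.
ΔCS = ½(68 + 108)(78 − 62) = 1408; ΔPS = ½(68 + 108)(103 − 78) = 2200.
Government spending = 41 × 108 = 4428.
Net change = 1408 + 2200 − 4428 = -820. The loss equals the DWL triangle ½·41·40.

Net change in total surplus = -$820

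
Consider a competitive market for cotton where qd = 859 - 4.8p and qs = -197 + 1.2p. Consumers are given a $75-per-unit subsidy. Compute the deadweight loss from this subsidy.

Pre-subsidy: 859 - 4.8p = -197 + 1.2p gives p* = 176, q* = 14.2.
With the rebate, buyers effectively pay pb = ps − 75, where ps is the price sellers receive.
Demand in terms of ps becomes qd = 859 − 4.8(ps − 75) = 1219 - 4.8ps. Setting this equal to supply: 1219 - 4.8ps = -197 + 1.2ps, so ps = 236.
Buyers pay pb = 236 − 75 = 161; q' = -197 + 1.2·236 = 86.2.
The subsidy expands output by 86.2 − 14.2 = 72 past the efficient level; on those units the gap between marginal cost and willingness to pay runs from 0 up to 75.
DWL = ½ × 75 × 72 = 2700.

Deadweight loss = $2700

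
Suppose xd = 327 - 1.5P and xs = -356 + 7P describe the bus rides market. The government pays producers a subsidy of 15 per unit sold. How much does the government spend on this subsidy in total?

Government cost = 3375

Pre-subsidy: 327 - 1.5P = -356 + 7P gives P* = 1366/17, x* = 3510/17.
With the subsidy, sellers receive Ps = Pb + 15 for each unit, where Pb is the price buyers pay.
Supply in terms of Pb becomes xs = -356 + 7(Pb + 15) = -251 + 7Pb. Setting this equal to demand: 327 - 1.5Pb = -251 + 7Pb, so Pb = 68.
Sellers receive Ps = 68 + 15 = 83; x' = 327 − 1.5·68 = 225.
Government outlay = subsidy × quantity = 15 × 225 = 3375.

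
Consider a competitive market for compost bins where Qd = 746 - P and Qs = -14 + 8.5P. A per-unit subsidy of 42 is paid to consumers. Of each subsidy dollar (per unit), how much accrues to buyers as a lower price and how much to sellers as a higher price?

Buyers gain 714/19 per unit; sellers gain 84/19 per unit

Pre-subsidy: 746 - P = -14 + 8.5P gives P* = 80, Q* = 666.
With the rebate, buyers effectively pay Pb = Ps − 42, where Ps is the price sellers receive.
Demand in terms of Ps becomes Qd = 746 − 1(Ps − 42) = 788 - Ps. Setting this equal to supply: 788 - Ps = -14 + 8.5Ps, so Ps = 1604/19.
Buyers pay Pb = 1604/19 − 42 = 806/19; Q' = -14 + 8.5·(1604/19) = 13368/19.
Buyers' price falls by P* − Pb = 80 − 806/19 = 714/19; sellers' price rises by Ps − P* = 1604/19 − 80 = 84/19.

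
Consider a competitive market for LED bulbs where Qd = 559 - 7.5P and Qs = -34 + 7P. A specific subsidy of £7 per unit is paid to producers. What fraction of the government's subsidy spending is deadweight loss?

Pre-subsidy: 559 - 7.5P = -34 + 7P gives P* = 1186/29, Q* = 7316/29.
With the subsidy, sellers receive Ps = Pb + 7 for each unit, where Pb is the price buyers pay.
Supply in terms of Pb becomes Qs = -34 + 7(Pb + 7) = 15 + 7Pb. Setting this equal to demand: 559 - 7.5Pb = 15 + 7Pb, so Pb = 1088/29.
Sellers receive Ps = 1088/29 + 7 = 1291/29; Q' = 559 − 7.5·(1088/29) = 8051/29.
ΔCS = ½(7316/29 + 8051/29)(1186/29 − 1088/29) = 752983/841; ΔPS = ½(7316/29 + 8051/29)(1291/29 − 1186/29) = 1613535/1682.
Government spending = 7 × 8051/29 = 56357/29.
DWL = ½ × 7 × (8051/29 − 7316/29) = 5145/58; fraction = (5145/58) / (56357/29) = 735/16102.

DWL / government spending = 735/16102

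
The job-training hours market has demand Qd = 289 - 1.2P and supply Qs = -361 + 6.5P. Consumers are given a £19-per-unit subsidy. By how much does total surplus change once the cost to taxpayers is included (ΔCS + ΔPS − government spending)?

Net change in total surplus = -14079/77

Pre-subsidy: 289 - 1.2P = -361 + 6.5P gives P* = 6500/77, Q* = 14453/77.
With the rebate, buyers effectively pay Pb = Ps − 19, where Ps is the price sellers receive.
Demand in terms of Ps becomes Qd = 289 − 1.2(Ps − 19) = 311.8 - 1.2Ps. Setting this equal to supply: 311.8 - 1.2Ps = -361 + 6.5Ps, so Ps = 6728/77.
Buyers pay Pb = 6728/77 − 19 = 5265/77; Q' = -361 + 6.5·(6728/77) = 15935/77.
ΔCS = ½(14453/77 + 15935/77)(6500/77 − 5265/77) = 18764590/5929; ΔPS = ½(14453/77 + 15935/77)(6728/77 − 6500/77) = 3464232/5929.
Government spending = 19 × 15935/77 = 302765/77.
Net change = 18764590/5929 + 3464232/5929 − 302765/77 = -14079/77. The loss equals the DWL triangle ½·19·1482/77.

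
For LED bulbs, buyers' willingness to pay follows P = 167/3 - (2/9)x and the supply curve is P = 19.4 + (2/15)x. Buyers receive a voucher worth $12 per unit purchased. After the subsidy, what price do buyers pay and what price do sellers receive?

Buyers pay $25.5; sellers receive $37.5

Pre-subsidy: 167/3 - (2/9)x = 19.4 + (2/15)x gives x* = 102 and P* = 33.
With the rebate, buyers effectively pay Pb = Ps − 12, where Ps is the price sellers receive.
On the curves, Pb = 167/3 - (2/9)x and Ps = 19.4 + (2/15)x; the wedge Ps − Pb = 12 gives 19.4 + (2/15)x − (167/3 - (2/9)x) = 12, so x' = 135.75.
Then Pb = 167/3 − (2/9)·135.75 = 25.5 and Ps = 19.4 + (2/15)·135.75 = 37.5.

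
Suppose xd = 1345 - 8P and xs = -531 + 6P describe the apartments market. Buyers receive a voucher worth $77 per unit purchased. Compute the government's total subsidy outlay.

Pre-subsidy: 1345 - 8P = -531 + 6P gives P* = 134, x* = 273.
With the rebate, buyers effectively pay Pb = Ps − 77, where Ps is the price sellers receive.
Demand in terms of Ps becomes xd = 1345 − 8(Ps − 77) = 1961 - 8Ps. Setting this equal to supply: 1961 - 8Ps = -531 + 6Ps, so Ps = 178.
Buyers pay Pb = 178 − 77 = 101; x' = -531 + 6·178 = 537.
Government outlay = subsidy × quantity = 77 × 537 = 41349.

Government cost = $41349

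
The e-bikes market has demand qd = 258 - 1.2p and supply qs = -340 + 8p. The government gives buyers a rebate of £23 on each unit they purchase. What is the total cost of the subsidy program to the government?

Pre-subsidy: 258 - 1.2p = -340 + 8p gives p* = 65, q* = 180.
With the rebate, buyers effectively pay pb = ps − 23, where ps is the price sellers receive.
Demand in terms of ps becomes qd = 258 − 1.2(ps − 23) = 285.6 - 1.2ps. Setting this equal to supply: 285.6 - 1.2ps = -340 + 8ps, so ps = 68.
Buyers pay pb = 68 − 23 = 45; q' = -340 + 8·68 = 204.
Government outlay = subsidy × quantity = 23 × 204 = 4692.

Government cost = £4692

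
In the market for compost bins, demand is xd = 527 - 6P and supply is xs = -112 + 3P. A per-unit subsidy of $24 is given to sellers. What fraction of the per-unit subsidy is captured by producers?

Producer share = 2/3

Pre-subsidy: 527 - 6P = -112 + 3P gives P* = 71, x* = 101.
With the subsidy, sellers receive Ps = Pb + 24 for each unit, where Pb is the price buyers pay.
Supply in terms of Pb becomes xs = -112 + 3(Pb + 24) = -40 + 3Pb. Setting this equal to demand: 527 - 6Pb = -40 + 3Pb, so Pb = 63.
Sellers receive Ps = 63 + 24 = 87; x' = 527 − 6·63 = 149.
Buyers' price falls by P* − Pb = 71 − 63 = 8; sellers' price rises by Ps − P* = 87 − 71 = 16.
So producers capture 16/24 = 2/3 of each unit of subsidy.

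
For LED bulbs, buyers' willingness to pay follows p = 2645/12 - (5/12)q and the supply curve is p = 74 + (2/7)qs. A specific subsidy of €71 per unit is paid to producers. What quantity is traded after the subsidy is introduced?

q' = 18263/59

Pre-subsidy: 2645/12 - (5/12)q = 74 + (2/7)q gives q* = 12299/59 and p* = 7880/59.
With the subsidy, sellers receive ps = pb + 71 for each unit, where pb is the price buyers pay.
On the curves, pb = 2645/12 - (5/12)q and ps = 74 + (2/7)q; the wedge ps − pb = 71 gives 74 + (2/7)q − (2645/12 - (5/12)q) = 71, so q' = 18263/59.
Then pb = 2645/12 − (5/12)·(18263/59) = 5395/59 and ps = 74 + (2/7)·(18263/59) = 9584/59.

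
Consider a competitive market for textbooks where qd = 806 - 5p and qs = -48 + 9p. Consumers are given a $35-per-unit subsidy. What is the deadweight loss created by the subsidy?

Deadweight loss = $1968.75

Pre-subsidy: 806 - 5p = -48 + 9p gives p* = 61, q* = 501.
With the rebate, buyers effectively pay pb = ps − 35, where ps is the price sellers receive.
Demand in terms of ps becomes qd = 806 − 5(ps − 35) = 981 - 5ps. Setting this equal to supply: 981 - 5ps = -48 + 9ps, so ps = 73.5.
Buyers pay pb = 73.5 − 35 = 38.5; q' = -48 + 9·73.5 = 613.5.
The subsidy expands output by 613.5 − 501 = 112.5 past the efficient level; on those units the gap between marginal cost and willingness to pay runs from 0 up to 35.
DWL = ½ × 35 × 112.5 = 1968.75.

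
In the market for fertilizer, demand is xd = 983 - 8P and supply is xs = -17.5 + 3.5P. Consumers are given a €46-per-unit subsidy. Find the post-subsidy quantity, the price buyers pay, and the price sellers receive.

Pre-subsidy: 983 - 8P = -17.5 + 3.5P gives P* = 87, x* = 287.
With the rebate, buyers effectively pay Pb = Ps − 46, where Ps is the price sellers receive.
Demand in terms of Ps becomes xd = 983 − 8(Ps − 46) = 1351 - 8Ps. Setting this equal to supply: 1351 - 8Ps = -17.5 + 3.5Ps, so Ps = 119.
Buyers pay Pb = 119 − 46 = 73; x' = -17.5 + 3.5·119 = 399.

x' = 399; buyers pay €73; sellers receive €119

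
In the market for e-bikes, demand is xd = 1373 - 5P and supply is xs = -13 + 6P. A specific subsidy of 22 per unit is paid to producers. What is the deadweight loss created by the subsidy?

Deadweight loss = 660

Pre-subsidy: 1373 - 5P = -13 + 6P gives P* = 126, x* = 743.
With the subsidy, sellers receive Ps = Pb + 22 for each unit, where Pb is the price buyers pay.
Supply in terms of Pb becomes xs = -13 + 6(Pb + 22) = 119 + 6Pb. Setting this equal to demand: 1373 - 5Pb = 119 + 6Pb, so Pb = 114.
Sellers receive Ps = 114 + 22 = 136; x' = 1373 − 5·114 = 803.
The subsidy expands output by 803 − 743 = 60 past the efficient level; on those units the gap between marginal cost and willingness to pay runs from 0 up to 22.
DWL = ½ × 22 × 60 = 660.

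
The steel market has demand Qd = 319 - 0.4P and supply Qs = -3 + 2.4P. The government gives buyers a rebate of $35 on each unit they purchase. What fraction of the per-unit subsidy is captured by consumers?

Pre-subsidy: 319 - 0.4P = -3 + 2.4P gives P* = 115, Q* = 273.
With the rebate, buyers effectively pay Pb = Ps − 35, where Ps is the price sellers receive.
Demand in terms of Ps becomes Qd = 319 − 0.4(Ps − 35) = 333 - 0.4Ps. Setting this equal to supply: 333 - 0.4Ps = -3 + 2.4Ps, so Ps = 120.
Buyers pay Pb = 120 − 35 = 85; Q' = -3 + 2.4·120 = 285.
Buyers' price falls by P* − Pb = 115 − 85 = 30; sellers' price rises by Ps − P* = 120 − 115 = 5.
So consumers capture 30/35 = 6/7 of each unit of subsidy.

Consumer share = 6/7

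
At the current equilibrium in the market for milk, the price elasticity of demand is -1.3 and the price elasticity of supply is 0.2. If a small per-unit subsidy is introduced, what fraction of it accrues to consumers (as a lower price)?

For a small subsidy around the equilibrium, the benefit split depends on the relative slopes, which at a point are proportional to the elasticities.
Buyer share = εs/(εs + |εd|) = 0.2/(0.2 + 1.3) = 2/15; seller share = |εd|/(εs + |εd|) = 13/15.

Consumer share = 2/15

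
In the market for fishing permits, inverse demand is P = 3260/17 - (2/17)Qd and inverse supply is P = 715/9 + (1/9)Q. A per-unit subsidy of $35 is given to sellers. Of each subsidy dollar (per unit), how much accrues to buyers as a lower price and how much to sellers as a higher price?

Pre-subsidy: 3260/17 - (2/17)Q = 715/9 + (1/9)Q gives Q* = 491 and P* = 134.
With the subsidy, sellers receive Ps = Pb + 35 for each unit, where Pb is the price buyers pay.
On the curves, Pb = 3260/17 - (2/17)Q and Ps = 715/9 + (1/9)Q; the wedge Ps − Pb = 35 gives 715/9 + (1/9)Q − (3260/17 - (2/17)Q) = 35, so Q' = 644.
Then Pb = 3260/17 − (2/17)·644 = 116 and Ps = 715/9 + (1/9)·644 = 151.
Buyers' price falls by P* − Pb = 134 − 116 = 18; sellers' price rises by Ps − P* = 151 − 134 = 17.

Buyers gain $18 per unit; sellers gain $17 per unit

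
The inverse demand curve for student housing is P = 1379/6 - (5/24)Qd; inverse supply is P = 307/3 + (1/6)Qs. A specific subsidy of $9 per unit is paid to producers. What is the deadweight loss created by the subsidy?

Deadweight loss = $108

Pre-subsidy: 1379/6 - (5/24)Q = 307/3 + (1/6)Q gives Q* = 340 and P* = 159.
With the subsidy, sellers receive Ps = Pb + 9 for each unit, where Pb is the price buyers pay.
On the curves, Pb = 1379/6 - (5/24)Q and Ps = 307/3 + (1/6)Q; the wedge Ps − Pb = 9 gives 307/3 + (1/6)Q − (1379/6 - (5/24)Q) = 9, so Q' = 364.
Then Pb = 1379/6 − (5/24)·364 = 154 and Ps = 307/3 + (1/6)·364 = 163.
The subsidy expands output by 364 − 340 = 24 past the efficient level; on those units the gap between marginal cost and willingness to pay runs from 0 up to 9.
DWL = ½ × 9 × 24 = 108.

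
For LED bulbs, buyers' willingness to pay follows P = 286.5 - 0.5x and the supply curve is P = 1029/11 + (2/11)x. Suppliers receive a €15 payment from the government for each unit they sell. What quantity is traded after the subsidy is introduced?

x' = 305

Pre-subsidy: 286.5 - 0.5x = 1029/11 + (2/11)x gives x* = 283 and P* = 145.
With the subsidy, sellers receive Ps = Pb + 15 for each unit, where Pb is the price buyers pay.
On the curves, Pb = 286.5 - 0.5x and Ps = 1029/11 + (2/11)x; the wedge Ps − Pb = 15 gives 1029/11 + (2/11)x − (286.5 - 0.5x) = 15, so x' = 305.
Then Pb = 286.5 − 0.5·305 = 134 and Ps = 1029/11 + (2/11)·305 = 149.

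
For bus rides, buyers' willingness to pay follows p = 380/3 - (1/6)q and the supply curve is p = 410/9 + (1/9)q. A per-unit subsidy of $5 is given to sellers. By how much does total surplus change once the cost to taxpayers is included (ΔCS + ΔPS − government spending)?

Net change in total surplus = -$45

Pre-subsidy: 380/3 - (1/6)q = 410/9 + (1/9)q gives q* = 292 and p* = 78.
With the subsidy, sellers receive ps = pb + 5 for each unit, where pb is the price buyers pay.
On the curves, pb = 380/3 - (1/6)q and ps = 410/9 + (1/9)q; the wedge ps − pb = 5 gives 410/9 + (1/9)q − (380/3 - (1/6)q) = 5, so q' = 310.
Then pb = 380/3 − (1/6)·310 = 75 and ps = 410/9 + (1/9)·310 = 80.
ΔCS = ½(292 + 310)(78 − 75) = 903; ΔPS = ½(292 + 310)(80 − 78) = 602.
Government spending = 5 × 310 = 1550.
Net change = 903 + 602 − 1550 = -45. The loss equals the DWL triangle ½·5·18.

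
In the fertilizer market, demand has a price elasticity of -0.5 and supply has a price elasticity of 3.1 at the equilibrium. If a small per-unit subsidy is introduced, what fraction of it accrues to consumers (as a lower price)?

For a small subsidy around the equilibrium, the benefit split depends on the relative slopes, which at a point are proportional to the elasticities.
Buyer share = εs/(εs + |εd|) = 3.1/(3.1 + 0.5) = 31/36; seller share = |εd|/(εs + |εd|) = 5/36.

Consumer share = 31/36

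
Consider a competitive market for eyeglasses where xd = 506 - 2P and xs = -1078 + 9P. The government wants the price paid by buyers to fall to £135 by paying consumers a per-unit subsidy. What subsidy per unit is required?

Required subsidy s = £11 per unit

At a buyer price of 135, quantity demanded is 506 − 2·135 = 236.
Sellers supply 236 only when they receive Ps with -1078 + 9·Ps = 236, i.e. Ps = 146.
s = Ps − Pb = 146 − 135 = 11.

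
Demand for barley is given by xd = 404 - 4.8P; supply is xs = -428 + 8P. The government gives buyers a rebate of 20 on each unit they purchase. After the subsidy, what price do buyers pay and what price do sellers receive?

Buyers pay 52.5; sellers receive 72.5

Pre-subsidy: 404 - 4.8P = -428 + 8P gives P* = 65, x* = 92.
With the rebate, buyers effectively pay Pb = Ps − 20, where Ps is the price sellers receive.
Demand in terms of Ps becomes xd = 404 − 4.8(Ps − 20) = 500 - 4.8Ps. Setting this equal to supply: 500 - 4.8Ps = -428 + 8Ps, so Ps = 72.5.
Buyers pay Pb = 72.5 − 20 = 52.5; x' = -428 + 8·72.5 = 152.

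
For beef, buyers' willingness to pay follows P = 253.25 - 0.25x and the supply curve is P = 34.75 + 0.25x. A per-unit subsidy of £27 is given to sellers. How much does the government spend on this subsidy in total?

Government cost = £13257

Pre-subsidy: 253.25 - 0.25x = 34.75 + 0.25x gives x* = 437 and P* = 144.
With the subsidy, sellers receive Ps = Pb + 27 for each unit, where Pb is the price buyers pay.
On the curves, Pb = 253.25 - 0.25x and Ps = 34.75 + 0.25x; the wedge Ps − Pb = 27 gives 34.75 + 0.25x − (253.25 - 0.25x) = 27, so x' = 491.
Then Pb = 253.25 − 0.25·491 = 130.5 and Ps = 34.75 + 0.25·491 = 157.5.
Government outlay = subsidy × quantity = 27 × 491 = 13257.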